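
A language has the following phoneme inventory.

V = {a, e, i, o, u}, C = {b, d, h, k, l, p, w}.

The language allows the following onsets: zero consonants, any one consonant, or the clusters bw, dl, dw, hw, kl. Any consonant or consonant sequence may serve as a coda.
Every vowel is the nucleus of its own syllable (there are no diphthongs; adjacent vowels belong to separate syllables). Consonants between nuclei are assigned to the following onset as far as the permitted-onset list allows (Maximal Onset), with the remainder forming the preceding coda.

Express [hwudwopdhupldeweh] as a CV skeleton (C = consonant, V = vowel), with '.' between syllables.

CCV.CCVCC.CVCC.CV.CVC

The vowels are u, o, u, e, e — 5 nuclei, so 5 syllables.
σ1/σ2 boundary: cluster /dw/ — /dw/ is itself a permitted onset, so the whole cluster goes right; preceding coda = ∅.
σ2/σ3 boundary: /pdh/ splits as /pd/ + /h/ (/h/ is the longest suffix that is a licit onset).
σ3/σ4 boundary: /pld/ — longest licit onset from the right is /d/, leaving /pl/ as coda.
σ4/σ5 boundary: /w/ is a single consonant, so it becomes the next onset.
Syllabification: hwu.dwopd.hupl.de.weh.
Mapping each syllable to C/V: /hwu/ → CCV, /dwopd/ → CCVCC, /hupl/ → CVCC, /de/ → CV, /weh/ → CVC.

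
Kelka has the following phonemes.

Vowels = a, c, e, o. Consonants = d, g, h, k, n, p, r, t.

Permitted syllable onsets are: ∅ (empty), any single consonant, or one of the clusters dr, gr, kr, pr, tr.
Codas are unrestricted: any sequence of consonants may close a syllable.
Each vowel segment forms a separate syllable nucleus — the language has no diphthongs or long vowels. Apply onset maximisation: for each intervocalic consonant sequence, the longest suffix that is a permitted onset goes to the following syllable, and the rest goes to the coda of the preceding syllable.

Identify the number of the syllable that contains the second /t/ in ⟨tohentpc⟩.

The vowels are o, e, c — 3 nuclei, so 3 syllables.
Between /o/ (V1) and /e/ (V2): /h/ → onset of the next syllable (single consonants are always licit onsets).
Between /e/ (V2) and /c/ (V3): /ntp/ splits as /nt/ + /p/ (/p/ is the longest suffix that is a licit onset).
Result: to.hent.pc.
The second /t/ is in the coda of syllable 2 (/hent/).

2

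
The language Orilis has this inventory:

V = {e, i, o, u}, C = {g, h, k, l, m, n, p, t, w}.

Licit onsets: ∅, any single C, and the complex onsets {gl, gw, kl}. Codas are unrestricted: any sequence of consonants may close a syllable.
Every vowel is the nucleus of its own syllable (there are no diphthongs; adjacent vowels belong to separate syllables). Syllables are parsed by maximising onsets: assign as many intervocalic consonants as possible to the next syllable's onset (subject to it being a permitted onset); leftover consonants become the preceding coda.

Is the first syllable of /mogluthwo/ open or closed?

The vowels are o, u, o — 3 nuclei, so 3 syllables.
/o…u/ gap (V1→V2): /gl/ is a licit onset in full, so it all attaches to the next syllable.
/u…o/ gap (V2→V3): /thw/ — longest licit onset from the right is /w/, leaving /th/ as coda.
Putting it together: mo.gluth.wo.
Syllable 1 is /mo/; it ends in its nucleus with no coda, so it is open.

open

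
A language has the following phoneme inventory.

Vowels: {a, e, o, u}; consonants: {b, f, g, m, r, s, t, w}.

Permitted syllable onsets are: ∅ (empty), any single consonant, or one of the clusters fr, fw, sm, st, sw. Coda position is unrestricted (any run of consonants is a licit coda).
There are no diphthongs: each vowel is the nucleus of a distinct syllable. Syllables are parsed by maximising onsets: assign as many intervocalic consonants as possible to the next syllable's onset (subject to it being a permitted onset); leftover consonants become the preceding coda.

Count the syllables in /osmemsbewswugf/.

4

Vowels present: o, e, e, u; each is a nucleus, giving 4 syllables.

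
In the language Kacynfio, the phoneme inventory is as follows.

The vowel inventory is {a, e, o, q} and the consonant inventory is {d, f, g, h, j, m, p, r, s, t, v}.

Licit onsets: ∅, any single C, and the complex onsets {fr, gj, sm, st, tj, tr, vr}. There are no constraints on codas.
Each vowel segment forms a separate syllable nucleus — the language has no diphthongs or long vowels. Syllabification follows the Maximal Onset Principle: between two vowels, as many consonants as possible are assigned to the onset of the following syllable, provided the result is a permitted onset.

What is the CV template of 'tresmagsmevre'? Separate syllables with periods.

Vowels present: e, a, e, e; each is a nucleus, giving 4 syllables.
Between /e/ (V1) and /a/ (V2): /sm/ is a licit onset in full, so it all attaches to the next syllable.
Between /a/ (V2) and /e/ (V3): cluster /gsm/ — the longest permitted-onset suffix is /sm/; onset = /sm/, preceding coda = /g/.
Between /e/ (V3) and /e/ (V4): /vr/ is a licit onset in full, so it all attaches to the next syllable.
Syllabification: tre.smag.sme.vre.
Mapping each syllable to C/V: /tre/ → CCV, /smag/ → CCVC, /sme/ → CCV, /vre/ → CCV.

CCV.CCVC.CCV.CCV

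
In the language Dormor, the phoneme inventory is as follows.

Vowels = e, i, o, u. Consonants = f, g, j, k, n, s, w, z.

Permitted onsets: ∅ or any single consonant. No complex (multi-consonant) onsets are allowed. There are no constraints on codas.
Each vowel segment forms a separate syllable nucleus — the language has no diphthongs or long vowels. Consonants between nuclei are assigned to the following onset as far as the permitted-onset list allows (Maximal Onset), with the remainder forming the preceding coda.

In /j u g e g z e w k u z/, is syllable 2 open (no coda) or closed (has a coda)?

The vowels are u, e, e, u — 4 nuclei, so 4 syllables.
V1 /u/ – V2 /e/: /g/ is a single consonant, so it becomes the next onset.
V2 /e/ – V3 /e/: /gz/ — longest licit onset from the right is /z/, leaving /g/ as coda.
V3 /e/ – V4 /u/: /wk/; trying suffixes from longest down, /k/ is the first permitted one, so coda /w/ | onset /k/.
Putting it together: ju.geg.zew.kuz.
Syllable 2 is /geg/ with coda /g/, so it is closed.

closed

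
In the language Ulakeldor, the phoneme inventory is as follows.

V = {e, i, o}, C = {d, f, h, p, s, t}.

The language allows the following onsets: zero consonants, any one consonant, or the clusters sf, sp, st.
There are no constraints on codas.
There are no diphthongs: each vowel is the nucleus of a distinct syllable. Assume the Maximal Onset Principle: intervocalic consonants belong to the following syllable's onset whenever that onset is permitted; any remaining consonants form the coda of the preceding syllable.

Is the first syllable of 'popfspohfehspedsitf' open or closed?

closed

Vowels present: o, o, e, e, i; each is a nucleus, giving 5 syllables.
V1 /o/ – V2 /o/: cluster /pfsp/ — the longest permitted-onset suffix is /sp/; onset = /sp/, preceding coda = /pf/.
V2 /o/ – V3 /e/: /hf/; trying suffixes from longest down, /f/ is the first permitted one, so coda /h/ | onset /f/.
V3 /e/ – V4 /e/: /hsp/ splits as /h/ + /sp/ (/sp/ is the longest suffix that is a licit onset).
V4 /e/ – V5 /i/: /ds/ — longest licit onset from the right is /s/, leaving /d/ as coda.
Putting it together: popf.spoh.feh.sped.sitf.
Syllable 1 is /popf/ with coda /pf/, so it is closed.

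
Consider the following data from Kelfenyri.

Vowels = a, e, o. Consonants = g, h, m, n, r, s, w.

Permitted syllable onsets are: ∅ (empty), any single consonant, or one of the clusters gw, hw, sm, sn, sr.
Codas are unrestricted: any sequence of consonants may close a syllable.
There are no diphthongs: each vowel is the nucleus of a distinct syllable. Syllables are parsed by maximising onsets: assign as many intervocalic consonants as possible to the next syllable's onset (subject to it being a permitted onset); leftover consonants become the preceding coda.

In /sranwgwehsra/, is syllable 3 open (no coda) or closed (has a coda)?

The vowels are a, e, a — 3 nuclei, so 3 syllables.
V1 /a/ – V2 /e/: /nwgw/ — longest licit onset from the right is /gw/, leaving /nw/ as coda.
V2 /e/ – V3 /a/: cluster /hsr/ — the longest permitted-onset suffix is /sr/; onset = /sr/, preceding coda = /h/.
Putting it together: sranw.gweh.sra.
Syllable 3 is /sra/; it ends in its nucleus with no coda, so it is open.

open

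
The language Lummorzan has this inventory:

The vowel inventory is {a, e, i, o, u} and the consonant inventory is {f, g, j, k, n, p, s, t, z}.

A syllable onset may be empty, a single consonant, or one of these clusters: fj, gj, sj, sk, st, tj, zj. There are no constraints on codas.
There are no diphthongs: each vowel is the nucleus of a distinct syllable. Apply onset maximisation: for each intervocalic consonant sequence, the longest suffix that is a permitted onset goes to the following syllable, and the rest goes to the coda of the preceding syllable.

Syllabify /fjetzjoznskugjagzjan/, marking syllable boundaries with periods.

fjet.zjozn.sku.gjag.zjan

The vowels are e, o, u, a, a — 5 nuclei, so 5 syllables.
σ1/σ2 boundary: cluster /tzj/ — the longest permitted-onset suffix is /zj/; onset = /zj/, preceding coda = /t/.
σ2/σ3 boundary: cluster /znsk/ — the longest permitted-onset suffix is /sk/; onset = /sk/, preceding coda = /zn/.
σ3/σ4 boundary: /gj/ is a licit onset in full, so it all attaches to the next syllable.
σ4/σ5 boundary: /gzj/ — longest licit onset from the right is /zj/, leaving /g/ as coda.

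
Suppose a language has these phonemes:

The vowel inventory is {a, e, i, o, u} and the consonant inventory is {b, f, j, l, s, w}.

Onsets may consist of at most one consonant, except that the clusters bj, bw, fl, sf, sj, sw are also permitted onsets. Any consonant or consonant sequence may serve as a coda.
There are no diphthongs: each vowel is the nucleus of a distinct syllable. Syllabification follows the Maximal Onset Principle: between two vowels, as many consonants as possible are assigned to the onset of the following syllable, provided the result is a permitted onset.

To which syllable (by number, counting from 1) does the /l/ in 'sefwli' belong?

Nuclei (vowels): e, i → 2 syllables.
σ1/σ2 boundary: cluster /fwl/ — the longest permitted-onset suffix is /l/; onset = /l/, preceding coda = /fw/.
Putting it together: sefw.li.
The /l/ is in the onset of syllable 2 (/li/).

2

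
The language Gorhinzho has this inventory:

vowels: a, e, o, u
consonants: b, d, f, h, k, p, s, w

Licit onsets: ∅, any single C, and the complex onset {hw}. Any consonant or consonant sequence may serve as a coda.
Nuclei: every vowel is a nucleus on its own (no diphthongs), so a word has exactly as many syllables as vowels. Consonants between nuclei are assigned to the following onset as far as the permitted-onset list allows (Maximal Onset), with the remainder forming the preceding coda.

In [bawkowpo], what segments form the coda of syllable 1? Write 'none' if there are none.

w

The vowels are a, o, o — 3 nuclei, so 3 syllables.
/a…o/ gap (V1→V2): /wk/ — longest licit onset from the right is /k/, leaving /w/ as coda.
/o…o/ gap (V2→V3): /wp/; trying suffixes from longest down, /p/ is the first permitted one, so coda /w/ | onset /p/.
Putting it together: baw.kow.po.
Syllable 1 is /baw/: onset /b/, nucleus /a/, coda /w/.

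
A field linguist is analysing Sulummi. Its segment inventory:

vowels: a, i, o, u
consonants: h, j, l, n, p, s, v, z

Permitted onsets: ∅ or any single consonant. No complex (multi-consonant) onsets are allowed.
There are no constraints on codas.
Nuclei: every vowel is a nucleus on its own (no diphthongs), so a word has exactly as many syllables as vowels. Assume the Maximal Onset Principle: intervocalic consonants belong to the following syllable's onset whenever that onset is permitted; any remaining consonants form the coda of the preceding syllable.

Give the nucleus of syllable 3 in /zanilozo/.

o

The vowels are a, i, o, o — 4 nuclei, so 4 syllables.
The third nucleus (vowel 3 from the left) is /o/.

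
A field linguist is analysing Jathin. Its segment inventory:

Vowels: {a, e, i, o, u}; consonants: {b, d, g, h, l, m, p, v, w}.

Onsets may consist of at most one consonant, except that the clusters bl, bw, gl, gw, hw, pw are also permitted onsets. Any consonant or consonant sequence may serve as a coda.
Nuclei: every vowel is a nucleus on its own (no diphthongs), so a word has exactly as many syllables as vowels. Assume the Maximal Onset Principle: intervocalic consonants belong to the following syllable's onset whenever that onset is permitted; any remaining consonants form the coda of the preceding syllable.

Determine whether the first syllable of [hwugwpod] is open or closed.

The vowels are u, o — 2 nuclei, so 2 syllables.
Between /u/ (V1) and /o/ (V2): /gwp/; trying suffixes from longest down, /p/ is the first permitted one, so coda /gw/ | onset /p/.
So the parse is hwugw.pod.
Syllable 1 is /hwugw/ with coda /gw/, so it is closed.

closed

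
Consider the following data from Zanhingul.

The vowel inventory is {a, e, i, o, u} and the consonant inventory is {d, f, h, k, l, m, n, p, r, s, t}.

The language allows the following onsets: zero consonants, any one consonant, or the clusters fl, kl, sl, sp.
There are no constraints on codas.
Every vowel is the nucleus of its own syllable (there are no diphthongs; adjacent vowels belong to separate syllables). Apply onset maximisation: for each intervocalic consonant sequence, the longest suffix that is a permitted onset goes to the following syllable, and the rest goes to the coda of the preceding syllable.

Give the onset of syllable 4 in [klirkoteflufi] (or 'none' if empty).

Nuclei (vowels): i, o, e, u, i → 5 syllables.
σ1/σ2 boundary: /rk/ — longest licit onset from the right is /k/, leaving /r/ as coda.
σ2/σ3 boundary: /t/ → onset of the next syllable (single consonants are always licit onsets).
σ3/σ4 boundary: /fl/ is a licit onset in full, so it all attaches to the next syllable.
σ4/σ5 boundary: /f/ → onset of the next syllable (single consonants are always licit onsets).
So the parse is klir.ko.te.flu.fi.
Syllable 4 is /flu/: onset /fl/, nucleus /u/, coda ∅.

fl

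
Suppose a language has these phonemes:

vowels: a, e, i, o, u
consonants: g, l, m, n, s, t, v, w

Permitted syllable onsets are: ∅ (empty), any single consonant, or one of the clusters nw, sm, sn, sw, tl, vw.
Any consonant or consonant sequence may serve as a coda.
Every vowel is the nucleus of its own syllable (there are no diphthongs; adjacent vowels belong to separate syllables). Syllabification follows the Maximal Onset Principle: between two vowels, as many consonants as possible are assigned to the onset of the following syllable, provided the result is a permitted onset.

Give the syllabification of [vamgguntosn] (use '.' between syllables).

vamg.gun.tosn

Nuclei (vowels): a, u, o → 3 syllables.
Between /a/ (V1) and /u/ (V2): /mgg/; trying suffixes from longest down, /g/ is the first permitted one, so coda /mg/ | onset /g/.
Between /u/ (V2) and /o/ (V3): cluster /nt/ — the longest permitted-onset suffix is /t/; onset = /t/, preceding coda = /n/.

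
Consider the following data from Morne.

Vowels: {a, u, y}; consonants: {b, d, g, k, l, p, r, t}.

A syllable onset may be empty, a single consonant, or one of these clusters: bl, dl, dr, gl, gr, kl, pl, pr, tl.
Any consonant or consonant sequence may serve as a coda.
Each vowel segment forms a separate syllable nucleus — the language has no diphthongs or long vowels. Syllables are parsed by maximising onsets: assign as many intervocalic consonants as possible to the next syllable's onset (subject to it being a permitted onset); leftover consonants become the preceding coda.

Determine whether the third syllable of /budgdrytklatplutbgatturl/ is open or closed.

closed

Vowels present: u, y, a, u, a, u; each is a nucleus, giving 6 syllables.
V1 /u/ – V2 /y/: /dgdr/ splits as /dg/ + /dr/ (/dr/ is the longest suffix that is a licit onset).
V2 /y/ – V3 /a/: /tkl/ — longest licit onset from the right is /kl/, leaving /t/ as coda.
V3 /a/ – V4 /u/: cluster /tpl/ — the longest permitted-onset suffix is /pl/; onset = /pl/, preceding coda = /t/.
V4 /u/ – V5 /a/: /tbg/ — longest licit onset from the right is /g/, leaving /tb/ as coda.
V5 /a/ – V6 /u/: /tt/ — longest licit onset from the right is /t/, leaving /t/ as coda.
Syllabification: budg.dryt.klat.plutb.gat.turl.
Syllable 3 is /klat/ with coda /t/, so it is closed.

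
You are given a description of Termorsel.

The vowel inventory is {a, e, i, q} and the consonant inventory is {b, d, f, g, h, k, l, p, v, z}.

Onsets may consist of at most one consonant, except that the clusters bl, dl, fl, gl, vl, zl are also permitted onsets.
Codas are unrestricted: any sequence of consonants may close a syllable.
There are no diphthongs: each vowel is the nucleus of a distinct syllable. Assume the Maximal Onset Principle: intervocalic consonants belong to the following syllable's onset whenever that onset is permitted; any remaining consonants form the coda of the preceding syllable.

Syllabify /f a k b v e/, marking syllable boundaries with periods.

Vowels present: a, e; each is a nucleus, giving 2 syllables.
/a…e/ gap (V1→V2): cluster /kbv/ — the longest permitted-onset suffix is /v/; onset = /v/, preceding coda = /kb/.

fakb.ve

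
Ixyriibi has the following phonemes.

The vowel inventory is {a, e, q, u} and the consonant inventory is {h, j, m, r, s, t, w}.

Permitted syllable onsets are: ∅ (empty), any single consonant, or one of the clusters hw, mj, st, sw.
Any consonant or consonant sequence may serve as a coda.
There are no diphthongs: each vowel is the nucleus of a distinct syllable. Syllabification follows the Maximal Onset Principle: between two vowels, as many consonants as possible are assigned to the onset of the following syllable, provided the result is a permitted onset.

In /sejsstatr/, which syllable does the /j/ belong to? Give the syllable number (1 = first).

Nuclei (vowels): e, a → 2 syllables.
σ1/σ2 boundary: /jsst/ splits as /js/ + /st/ (/st/ is the longest suffix that is a licit onset).
Syllabification: sejs.statr.
The /j/ is in the coda of syllable 1 (/sejs/).

1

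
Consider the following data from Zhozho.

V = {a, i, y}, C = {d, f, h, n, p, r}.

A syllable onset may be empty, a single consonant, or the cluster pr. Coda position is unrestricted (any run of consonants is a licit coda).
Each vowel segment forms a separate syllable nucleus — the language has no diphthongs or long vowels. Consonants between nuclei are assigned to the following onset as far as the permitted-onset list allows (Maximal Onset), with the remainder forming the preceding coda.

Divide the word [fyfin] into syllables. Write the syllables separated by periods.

fy.fin

Nuclei (vowels): y, i → 2 syllables.
σ1/σ2 boundary: just /f/ — single C goes to the following onset.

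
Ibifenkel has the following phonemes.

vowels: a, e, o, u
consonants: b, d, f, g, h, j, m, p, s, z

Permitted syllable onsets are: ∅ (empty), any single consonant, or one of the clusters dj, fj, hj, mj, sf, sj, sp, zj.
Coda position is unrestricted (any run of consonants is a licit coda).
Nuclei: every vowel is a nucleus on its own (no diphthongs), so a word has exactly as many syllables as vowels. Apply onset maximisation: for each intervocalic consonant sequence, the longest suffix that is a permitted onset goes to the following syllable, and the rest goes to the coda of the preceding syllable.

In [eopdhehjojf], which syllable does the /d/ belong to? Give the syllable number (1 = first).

2

The vowels are e, o, e, o — 4 nuclei, so 4 syllables.
Between /e/ (V1) and /o/ (V2): no consonants, so the boundary falls immediately after /e/.
Between /o/ (V2) and /e/ (V3): cluster /pdh/ — the longest permitted-onset suffix is /h/; onset = /h/, preceding coda = /pd/.
Between /e/ (V3) and /o/ (V4): /hj/ — entire cluster is a permitted onset → onset /hj/, coda ∅.
Putting it together: e.opd.he.hjojf.
The /d/ is in the coda of syllable 2 (/opd/).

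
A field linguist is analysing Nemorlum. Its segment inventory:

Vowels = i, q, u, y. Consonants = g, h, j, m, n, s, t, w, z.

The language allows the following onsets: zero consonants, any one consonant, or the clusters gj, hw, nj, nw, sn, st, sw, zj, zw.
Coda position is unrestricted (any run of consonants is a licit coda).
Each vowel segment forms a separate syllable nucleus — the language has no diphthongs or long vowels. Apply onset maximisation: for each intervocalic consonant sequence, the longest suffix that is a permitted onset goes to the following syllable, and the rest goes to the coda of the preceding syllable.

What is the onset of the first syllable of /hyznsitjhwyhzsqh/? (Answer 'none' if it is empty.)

The vowels are y, i, y, q — 4 nuclei, so 4 syllables.
σ1/σ2 boundary: /zns/; trying suffixes from longest down, /s/ is the first permitted one, so coda /zn/ | onset /s/.
σ2/σ3 boundary: cluster /tjhw/ — the longest permitted-onset suffix is /hw/; onset = /hw/, preceding coda = /tj/.
σ3/σ4 boundary: cluster /hzs/ — the longest permitted-onset suffix is /s/; onset = /s/, preceding coda = /hz/.
Putting it together: hyzn.sitj.hwyhz.sqh.
Syllable 1 is /hyzn/: onset /h/, nucleus /y/, coda /zn/.

h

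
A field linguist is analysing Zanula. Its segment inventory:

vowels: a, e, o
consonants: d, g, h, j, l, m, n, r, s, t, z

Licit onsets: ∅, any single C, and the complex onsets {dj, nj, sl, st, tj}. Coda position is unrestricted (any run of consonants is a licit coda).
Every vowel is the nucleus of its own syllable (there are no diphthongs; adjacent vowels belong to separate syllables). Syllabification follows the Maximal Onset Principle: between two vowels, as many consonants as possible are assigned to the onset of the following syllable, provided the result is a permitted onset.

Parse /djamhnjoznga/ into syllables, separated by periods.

djamh.njozn.ga

Vowels present: a, o, a; each is a nucleus, giving 3 syllables.
/a…o/ gap (V1→V2): /mhnj/ — longest licit onset from the right is /nj/, leaving /mh/ as coda.
/o…a/ gap (V2→V3): /zng/; trying suffixes from longest down, /g/ is the first permitted one, so coda /zn/ | onset /g/.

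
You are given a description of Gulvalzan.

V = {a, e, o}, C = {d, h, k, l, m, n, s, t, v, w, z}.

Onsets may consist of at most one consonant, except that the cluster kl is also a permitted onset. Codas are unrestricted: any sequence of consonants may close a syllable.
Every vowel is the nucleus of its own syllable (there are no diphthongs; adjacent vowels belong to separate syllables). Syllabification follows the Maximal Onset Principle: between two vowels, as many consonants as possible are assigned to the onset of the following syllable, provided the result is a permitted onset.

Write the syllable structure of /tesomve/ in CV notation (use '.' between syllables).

The vowels are e, o, e — 3 nuclei, so 3 syllables.
/e…o/ gap (V1→V2): /s/ → onset of the next syllable (single consonants are always licit onsets).
/o…e/ gap (V2→V3): /mv/ — longest licit onset from the right is /v/, leaving /m/ as coda.
Result: te.som.ve.
Mapping each syllable to C/V: /te/ → CV, /som/ → CVC, /ve/ → CV.

CV.CVC.CV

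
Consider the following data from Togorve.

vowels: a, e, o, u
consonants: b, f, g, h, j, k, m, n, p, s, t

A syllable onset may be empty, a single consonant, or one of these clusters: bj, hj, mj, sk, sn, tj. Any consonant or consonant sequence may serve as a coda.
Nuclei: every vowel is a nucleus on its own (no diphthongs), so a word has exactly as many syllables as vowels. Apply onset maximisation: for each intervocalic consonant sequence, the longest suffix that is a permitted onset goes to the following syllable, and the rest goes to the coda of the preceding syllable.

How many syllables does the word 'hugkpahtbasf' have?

The vowels are u, a, a — 3 nuclei, so 3 syllables.

3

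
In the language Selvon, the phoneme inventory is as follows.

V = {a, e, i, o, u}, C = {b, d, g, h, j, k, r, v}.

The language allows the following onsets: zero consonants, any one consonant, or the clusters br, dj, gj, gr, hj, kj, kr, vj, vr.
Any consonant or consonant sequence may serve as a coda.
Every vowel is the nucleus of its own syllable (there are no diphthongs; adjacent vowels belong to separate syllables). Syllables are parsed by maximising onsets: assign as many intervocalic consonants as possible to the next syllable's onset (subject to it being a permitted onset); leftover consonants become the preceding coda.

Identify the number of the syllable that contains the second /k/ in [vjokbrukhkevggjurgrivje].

Vowels present: o, u, e, u, i, e; each is a nucleus, giving 6 syllables.
V1 /o/ – V2 /u/: /kbr/; trying suffixes from longest down, /br/ is the first permitted one, so coda /k/ | onset /br/.
V2 /u/ – V3 /e/: /khk/ — longest licit onset from the right is /k/, leaving /kh/ as coda.
V3 /e/ – V4 /u/: /vggj/ splits as /vg/ + /gj/ (/gj/ is the longest suffix that is a licit onset).
V4 /u/ – V5 /i/: /rgr/ splits as /r/ + /gr/ (/gr/ is the longest suffix that is a licit onset).
V5 /i/ – V6 /e/: /vj/ is a licit onset in full, so it all attaches to the next syllable.
So the parse is vjok.brukh.kevg.gjur.gri.vje.
The second /k/ is in the coda of syllable 2 (/brukh/).

2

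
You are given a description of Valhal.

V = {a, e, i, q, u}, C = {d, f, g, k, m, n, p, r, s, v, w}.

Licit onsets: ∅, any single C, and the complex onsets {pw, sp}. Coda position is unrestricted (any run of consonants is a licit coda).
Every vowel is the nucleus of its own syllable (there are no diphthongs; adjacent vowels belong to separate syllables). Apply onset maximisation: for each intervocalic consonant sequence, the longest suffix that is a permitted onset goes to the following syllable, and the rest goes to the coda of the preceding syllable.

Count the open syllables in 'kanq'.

Nuclei (vowels): a, q → 2 syllables.
/a…q/ gap (V1→V2): /n/ → onset of the next syllable (single consonants are always licit onsets).
Putting it together: ka.nq.
Classifying each syllable: /ka/ (open), /nq/ (open).
Open syllables: 2.

2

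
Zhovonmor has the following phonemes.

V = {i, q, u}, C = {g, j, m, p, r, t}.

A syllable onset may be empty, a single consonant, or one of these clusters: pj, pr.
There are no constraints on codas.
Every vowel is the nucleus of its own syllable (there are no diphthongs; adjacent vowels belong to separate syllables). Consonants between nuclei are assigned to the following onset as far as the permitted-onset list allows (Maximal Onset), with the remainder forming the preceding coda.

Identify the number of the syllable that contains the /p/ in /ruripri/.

3

Vowels present: u, i, i; each is a nucleus, giving 3 syllables.
/u…i/ gap (V1→V2): /r/ → onset of the next syllable (single consonants are always licit onsets).
/i…i/ gap (V2→V3): /pr/ is a licit onset in full, so it all attaches to the next syllable.
Syllabification: ru.ri.pri.
The /p/ is in the onset of syllable 3 (/pri/).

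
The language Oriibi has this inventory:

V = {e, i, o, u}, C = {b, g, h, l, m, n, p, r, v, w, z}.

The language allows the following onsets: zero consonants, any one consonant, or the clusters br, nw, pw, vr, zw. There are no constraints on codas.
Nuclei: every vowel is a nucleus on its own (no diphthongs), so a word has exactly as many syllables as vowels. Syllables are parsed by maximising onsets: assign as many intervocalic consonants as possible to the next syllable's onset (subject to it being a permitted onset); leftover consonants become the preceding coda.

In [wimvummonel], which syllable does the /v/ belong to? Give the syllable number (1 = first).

Vowels present: i, u, o, e; each is a nucleus, giving 4 syllables.
σ1/σ2 boundary: /mv/ splits as /m/ + /v/ (/v/ is the longest suffix that is a licit onset).
σ2/σ3 boundary: /mm/ — longest licit onset from the right is /m/, leaving /m/ as coda.
σ3/σ4 boundary: /n/ is a single consonant, so it becomes the next onset.
Syllabification: wim.vum.mo.nel.
The /v/ is in the onset of syllable 2 (/vum/).

2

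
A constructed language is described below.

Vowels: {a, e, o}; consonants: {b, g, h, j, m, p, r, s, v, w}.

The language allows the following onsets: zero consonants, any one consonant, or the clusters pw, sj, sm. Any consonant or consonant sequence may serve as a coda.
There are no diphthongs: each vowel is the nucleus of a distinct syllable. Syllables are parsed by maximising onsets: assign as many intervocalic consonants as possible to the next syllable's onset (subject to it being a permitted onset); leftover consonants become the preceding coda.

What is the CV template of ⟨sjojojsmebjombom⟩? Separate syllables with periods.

CCV.CVC.CCVC.CVC.CVC

Vowels present: o, o, e, o, o; each is a nucleus, giving 5 syllables.
Between /o/ (V1) and /o/ (V2): just /j/ — single C goes to the following onset.
Between /o/ (V2) and /e/ (V3): /jsm/ splits as /j/ + /sm/ (/sm/ is the longest suffix that is a licit onset).
Between /e/ (V3) and /o/ (V4): /bj/ splits as /b/ + /j/ (/j/ is the longest suffix that is a licit onset).
Between /o/ (V4) and /o/ (V5): /mb/ — longest licit onset from the right is /b/, leaving /m/ as coda.
Syllabification: sjo.joj.smeb.jom.bom.
Mapping each syllable to C/V: /sjo/ → CCV, /joj/ → CVC, /smeb/ → CCVC, /jom/ → CVC, /bom/ → CVC.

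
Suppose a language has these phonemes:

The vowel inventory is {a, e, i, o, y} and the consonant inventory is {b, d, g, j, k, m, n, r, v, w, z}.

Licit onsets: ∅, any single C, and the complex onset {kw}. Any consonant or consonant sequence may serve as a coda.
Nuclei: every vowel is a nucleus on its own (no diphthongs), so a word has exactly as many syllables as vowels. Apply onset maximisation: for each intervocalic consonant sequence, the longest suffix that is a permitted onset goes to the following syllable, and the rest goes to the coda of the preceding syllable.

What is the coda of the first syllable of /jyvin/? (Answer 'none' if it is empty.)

Nuclei (vowels): y, i → 2 syllables.
σ1/σ2 boundary: just /v/ — single C goes to the following onset.
Putting it together: jy.vin.
Syllable 1 is /jy/: onset /j/, nucleus /y/, coda ∅.

none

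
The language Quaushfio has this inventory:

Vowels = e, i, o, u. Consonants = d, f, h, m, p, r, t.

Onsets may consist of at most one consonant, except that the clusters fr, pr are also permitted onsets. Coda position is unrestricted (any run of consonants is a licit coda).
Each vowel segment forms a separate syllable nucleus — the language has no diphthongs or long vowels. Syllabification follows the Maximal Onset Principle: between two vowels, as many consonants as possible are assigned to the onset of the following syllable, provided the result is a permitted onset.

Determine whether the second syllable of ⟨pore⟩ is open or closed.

Vowels present: o, e; each is a nucleus, giving 2 syllables.
V1 /o/ – V2 /e/: just /r/ — single C goes to the following onset.
Putting it together: po.re.
Syllable 2 is /re/; it ends in its nucleus with no coda, so it is open.

open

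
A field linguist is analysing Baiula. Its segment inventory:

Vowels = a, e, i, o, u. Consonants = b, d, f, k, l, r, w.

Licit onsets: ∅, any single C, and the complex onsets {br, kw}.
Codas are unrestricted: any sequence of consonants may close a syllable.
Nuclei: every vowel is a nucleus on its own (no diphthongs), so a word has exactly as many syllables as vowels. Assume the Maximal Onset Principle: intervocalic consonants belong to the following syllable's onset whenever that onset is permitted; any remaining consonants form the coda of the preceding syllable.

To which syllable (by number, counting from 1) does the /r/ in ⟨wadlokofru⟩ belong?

4

Vowels present: a, o, o, u; each is a nucleus, giving 4 syllables.
Between /a/ (V1) and /o/ (V2): /dl/ — longest licit onset from the right is /l/, leaving /d/ as coda.
Between /o/ (V2) and /o/ (V3): /k/ is a single consonant, so it becomes the next onset.
Between /o/ (V3) and /u/ (V4): /fr/ splits as /f/ + /r/ (/r/ is the longest suffix that is a licit onset).
Result: wad.lo.kof.ru.
The /r/ is in the onset of syllable 4 (/ru/).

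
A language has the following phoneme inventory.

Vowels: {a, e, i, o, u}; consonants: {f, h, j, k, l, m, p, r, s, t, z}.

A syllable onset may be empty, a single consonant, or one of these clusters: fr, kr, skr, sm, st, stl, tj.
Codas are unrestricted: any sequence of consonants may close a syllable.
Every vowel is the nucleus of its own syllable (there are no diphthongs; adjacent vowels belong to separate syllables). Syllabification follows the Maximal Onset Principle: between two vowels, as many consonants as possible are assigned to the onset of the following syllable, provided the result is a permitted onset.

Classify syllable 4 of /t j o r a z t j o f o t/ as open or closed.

Nuclei (vowels): o, a, o, o → 4 syllables.
V1 /o/ – V2 /a/: /r/ is a single consonant, so it becomes the next onset.
V2 /a/ – V3 /o/: /ztj/ splits as /z/ + /tj/ (/tj/ is the longest suffix that is a licit onset).
V3 /o/ – V4 /o/: /f/ → onset of the next syllable (single consonants are always licit onsets).
So the parse is tjo.raz.tjo.fot.
Syllable 4 is /fot/ with coda /t/, so it is closed.

closed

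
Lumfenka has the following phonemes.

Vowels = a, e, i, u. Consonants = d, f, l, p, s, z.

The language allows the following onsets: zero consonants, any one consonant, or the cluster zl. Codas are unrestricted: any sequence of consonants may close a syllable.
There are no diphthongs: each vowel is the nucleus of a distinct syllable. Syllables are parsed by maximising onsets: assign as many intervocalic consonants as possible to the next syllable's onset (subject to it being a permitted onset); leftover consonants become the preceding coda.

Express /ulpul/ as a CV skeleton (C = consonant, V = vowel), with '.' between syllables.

VC.CVC

Vowels present: u, u; each is a nucleus, giving 2 syllables.
V1 /u/ – V2 /u/: /lp/; trying suffixes from longest down, /p/ is the first permitted one, so coda /l/ | onset /p/.
Syllabification: ul.pul.
Mapping each syllable to C/V: /ul/ → VC, /pul/ → CVC.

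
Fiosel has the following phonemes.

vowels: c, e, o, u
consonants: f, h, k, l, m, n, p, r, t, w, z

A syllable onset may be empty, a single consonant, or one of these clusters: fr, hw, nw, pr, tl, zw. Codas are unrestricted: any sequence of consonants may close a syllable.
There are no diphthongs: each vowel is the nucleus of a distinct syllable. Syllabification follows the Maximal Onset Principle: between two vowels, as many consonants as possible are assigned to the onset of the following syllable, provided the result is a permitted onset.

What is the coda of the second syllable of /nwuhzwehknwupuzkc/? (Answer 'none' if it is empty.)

hk

The vowels are u, e, u, u, c — 5 nuclei, so 5 syllables.
Between /u/ (V1) and /e/ (V2): /hzw/; trying suffixes from longest down, /zw/ is the first permitted one, so coda /h/ | onset /zw/.
Between /e/ (V2) and /u/ (V3): cluster /hknw/ — the longest permitted-onset suffix is /nw/; onset = /nw/, preceding coda = /hk/.
Between /u/ (V3) and /u/ (V4): just /p/ — single C goes to the following onset.
Between /u/ (V4) and /c/ (V5): /zk/; trying suffixes from longest down, /k/ is the first permitted one, so coda /z/ | onset /k/.
Putting it together: nwuh.zwehk.nwu.puz.kc.
Syllable 2 is /zwehk/: onset /zw/, nucleus /e/, coda /hk/.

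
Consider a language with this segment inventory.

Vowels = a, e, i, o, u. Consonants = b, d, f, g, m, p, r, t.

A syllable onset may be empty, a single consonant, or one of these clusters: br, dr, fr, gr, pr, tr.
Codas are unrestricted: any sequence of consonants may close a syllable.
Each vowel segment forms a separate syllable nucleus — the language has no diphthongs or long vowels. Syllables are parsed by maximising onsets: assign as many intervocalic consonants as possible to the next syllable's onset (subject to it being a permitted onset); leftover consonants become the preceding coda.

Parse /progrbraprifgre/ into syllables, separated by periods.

progr.bra.prif.gre

Nuclei (vowels): o, a, i, e → 4 syllables.
σ1/σ2 boundary: cluster /grbr/ — the longest permitted-onset suffix is /br/; onset = /br/, preceding coda = /gr/.
σ2/σ3 boundary: /pr/ — entire cluster is a permitted onset → onset /pr/, coda ∅.
σ3/σ4 boundary: /fgr/ splits as /f/ + /gr/ (/gr/ is the longest suffix that is a licit onset).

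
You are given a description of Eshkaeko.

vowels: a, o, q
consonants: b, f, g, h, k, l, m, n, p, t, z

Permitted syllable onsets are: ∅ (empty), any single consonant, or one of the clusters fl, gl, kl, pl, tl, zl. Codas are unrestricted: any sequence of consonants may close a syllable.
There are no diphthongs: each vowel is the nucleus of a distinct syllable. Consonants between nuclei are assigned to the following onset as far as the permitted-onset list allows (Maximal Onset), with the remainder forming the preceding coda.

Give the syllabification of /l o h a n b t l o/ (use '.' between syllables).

The vowels are o, a, o — 3 nuclei, so 3 syllables.
Between /o/ (V1) and /a/ (V2): /h/ → onset of the next syllable (single consonants are always licit onsets).
Between /a/ (V2) and /o/ (V3): /nbtl/ splits as /nb/ + /tl/ (/tl/ is the longest suffix that is a licit onset).

lo.hanb.tlo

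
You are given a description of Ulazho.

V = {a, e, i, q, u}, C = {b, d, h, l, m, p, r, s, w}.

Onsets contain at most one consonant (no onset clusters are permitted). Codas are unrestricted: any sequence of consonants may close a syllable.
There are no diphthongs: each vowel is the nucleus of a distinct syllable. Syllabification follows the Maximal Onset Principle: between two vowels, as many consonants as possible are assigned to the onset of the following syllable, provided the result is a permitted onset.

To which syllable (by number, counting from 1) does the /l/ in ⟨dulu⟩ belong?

Nuclei (vowels): u, u → 2 syllables.
V1 /u/ – V2 /u/: just /l/ — single C goes to the following onset.
Syllabification: du.lu.
The /l/ is in the onset of syllable 2 (/lu/).

2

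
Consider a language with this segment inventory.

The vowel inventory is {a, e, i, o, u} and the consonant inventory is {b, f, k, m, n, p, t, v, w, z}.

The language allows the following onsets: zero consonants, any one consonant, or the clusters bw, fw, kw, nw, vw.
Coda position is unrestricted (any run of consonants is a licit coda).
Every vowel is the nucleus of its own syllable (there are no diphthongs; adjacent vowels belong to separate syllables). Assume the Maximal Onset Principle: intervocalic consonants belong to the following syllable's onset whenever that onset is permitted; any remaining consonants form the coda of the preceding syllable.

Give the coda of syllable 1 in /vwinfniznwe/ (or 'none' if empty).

nf

Nuclei (vowels): i, i, e → 3 syllables.
V1 /i/ – V2 /i/: /nfn/; trying suffixes from longest down, /n/ is the first permitted one, so coda /nf/ | onset /n/.
V2 /i/ – V3 /e/: cluster /znw/ — the longest permitted-onset suffix is /nw/; onset = /nw/, preceding coda = /z/.
Result: vwinf.niz.nwe.
Syllable 1 is /vwinf/: onset /vw/, nucleus /i/, coda /nf/.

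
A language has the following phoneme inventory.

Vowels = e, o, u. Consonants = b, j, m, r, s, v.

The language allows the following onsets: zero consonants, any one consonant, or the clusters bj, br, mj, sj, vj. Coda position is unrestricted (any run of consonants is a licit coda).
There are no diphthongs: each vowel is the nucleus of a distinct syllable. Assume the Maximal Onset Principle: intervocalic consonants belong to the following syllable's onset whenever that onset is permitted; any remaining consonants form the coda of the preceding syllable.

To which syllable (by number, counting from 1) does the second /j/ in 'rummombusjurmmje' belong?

5

Vowels present: u, o, u, u, e; each is a nucleus, giving 5 syllables.
V1 /u/ – V2 /o/: /mm/ splits as /m/ + /m/ (/m/ is the longest suffix that is a licit onset).
V2 /o/ – V3 /u/: /mb/ splits as /m/ + /b/ (/b/ is the longest suffix that is a licit onset).
V3 /u/ – V4 /u/: /sj/ is a licit onset in full, so it all attaches to the next syllable.
V4 /u/ – V5 /e/: /rmmj/ splits as /rm/ + /mj/ (/mj/ is the longest suffix that is a licit onset).
So the parse is rum.mom.bu.sjurm.mje.
The second /j/ is in the onset of syllable 5 (/mje/).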